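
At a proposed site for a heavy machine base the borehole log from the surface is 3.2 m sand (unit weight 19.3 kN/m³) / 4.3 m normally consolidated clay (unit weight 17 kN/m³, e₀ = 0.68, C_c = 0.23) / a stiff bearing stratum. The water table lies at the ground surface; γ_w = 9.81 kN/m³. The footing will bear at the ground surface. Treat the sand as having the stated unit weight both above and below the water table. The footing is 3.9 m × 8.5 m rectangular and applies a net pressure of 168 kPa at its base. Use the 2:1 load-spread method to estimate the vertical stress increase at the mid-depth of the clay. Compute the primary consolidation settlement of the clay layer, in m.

S_c ≈ 0.171 m

Mid-depth of clay below the ground surface: z = 3.2 + 4.3/2 = 5.35 m.
Total vertical stress at mid-clay: σ_v = 19.3×3.2 + 17×2.15 = 98.31 kPa.
Pore pressure: u = 9.81×(5.35 − 0) = 52.483 kPa.
Initial effective stress: σ'_0 = σ_v − u = 98.31 − 52.483 = 45.827 kPa.
Stress increase at mid-clay by the 2:1 spreading method:
Δσ = qBL/((B+z)(L+z)) = 168×3.9×8.5/((3.9+5.35)(8.5+5.35)) = 43.471 kPa
Final effective stress: σ'_f = σ'_0 + Δσ = 45.827 + 43.471 = 89.298 kPa.
Normally consolidated clay, so the full stress increment lies on the virgin compression line:
S_c = C_c·H/(1+e₀)·log₁₀(σ'_f/σ'_0) = 0.23×4.3/(1+0.68)×log₁₀(89.298/45.827)
    = 0.58869 × 0.28972 = 0.1706 m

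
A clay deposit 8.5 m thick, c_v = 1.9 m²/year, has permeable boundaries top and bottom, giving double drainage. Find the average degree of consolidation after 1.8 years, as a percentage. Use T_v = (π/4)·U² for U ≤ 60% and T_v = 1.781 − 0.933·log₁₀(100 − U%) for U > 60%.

Drainage path length: H_d = H/2 = 4.25 m (double drainage).
T_v = c_v·t/H_d² = 1.9×1.8/4.25² = 0.18934.
T_v = 0.18934 corresponds to the U ≤ 60% branch:
U = √(4T_v/π) = 0.491

U ≈ 49.1 %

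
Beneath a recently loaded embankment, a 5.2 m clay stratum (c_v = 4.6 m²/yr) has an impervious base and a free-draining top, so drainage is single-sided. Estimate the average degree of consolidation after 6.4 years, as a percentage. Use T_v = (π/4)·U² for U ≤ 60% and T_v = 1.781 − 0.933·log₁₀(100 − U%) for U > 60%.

Drainage path length: H_d = H = 5.2 m (single drainage).
T_v = c_v·t/H_d² = 4.6×6.4/5.2² = 1.0888.
T_v = 1.0888 corresponds to the U > 60% branch:
U = 1 − 10^((1.781 − T_v)/0.933)/100 = 0.9448

U ≈ 94.5 %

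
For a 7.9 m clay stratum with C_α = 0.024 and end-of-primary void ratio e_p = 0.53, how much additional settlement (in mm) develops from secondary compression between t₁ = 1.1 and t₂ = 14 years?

Secondary compression: S_s = C_α·H/(1+e_p)·log₁₀(t₂/t₁)
S_s = 0.024×7.9/(1+0.53)×log₁₀(14/1.1)
    = 0.1239 × 1.105 = 0.1369 m

S_s ≈ 137 mm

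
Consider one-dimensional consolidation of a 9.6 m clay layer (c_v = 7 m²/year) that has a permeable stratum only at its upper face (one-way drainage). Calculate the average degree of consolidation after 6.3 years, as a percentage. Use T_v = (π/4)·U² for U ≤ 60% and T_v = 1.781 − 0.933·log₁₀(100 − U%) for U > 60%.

Drainage path length: H_d = H = 9.6 m (single drainage).
T_v = c_v·t/H_d² = 7×6.3/9.6² = 0.47852.
T_v = 0.47852 corresponds to the U > 60% branch:
U = 1 − 10^((1.781 − T_v)/0.933)/100 = 0.7511

U ≈ 75.1 %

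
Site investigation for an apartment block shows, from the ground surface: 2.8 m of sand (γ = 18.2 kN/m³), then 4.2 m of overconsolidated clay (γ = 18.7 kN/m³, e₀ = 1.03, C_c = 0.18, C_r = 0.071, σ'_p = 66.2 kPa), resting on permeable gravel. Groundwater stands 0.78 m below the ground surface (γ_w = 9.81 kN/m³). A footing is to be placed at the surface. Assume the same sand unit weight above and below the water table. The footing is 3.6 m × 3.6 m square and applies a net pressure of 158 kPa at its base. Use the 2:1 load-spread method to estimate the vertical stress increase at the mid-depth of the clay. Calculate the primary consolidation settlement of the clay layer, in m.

S_c ≈ 0.045 m

Mid-depth of clay below the ground surface: z = 2.8 + 4.2/2 = 4.9 m.
Total vertical stress at mid-clay: σ_v = 18.2×2.8 + 18.7×2.1 = 90.23 kPa.
Pore pressure: u = 9.81×(4.9 − 0.78) = 40.417 kPa.
Initial effective stress: σ'_0 = σ_v − u = 90.23 − 40.417 = 49.813 kPa.
Stress increase at mid-clay by the 2:1 spreading method:
Δσ = qBL/((B+z)(L+z)) = 158×3.6×3.6/((3.6+4.9)(3.6+4.9)) = 28.342 kPa
Final effective stress: σ'_f = 49.813 + 28.342 = 78.155 kPa.
σ'_f = 78.155 > σ'_p = 66.2 kPa, so the stress path crosses the preconsolidation pressure — recompression up to σ'_p, then virgin compression beyond:
S_c = H/(1+e₀)·[C_r·log₁₀(σ'_p/σ'_0) + C_c·log₁₀(σ'_f/σ'_p)]
    = 4.2/2.03 × [0.071×log₁₀(66.2/49.813) + 0.18×log₁₀(78.155/66.2)]
    = 2.069 × [0.0087696 + 0.012978] = 0.045 m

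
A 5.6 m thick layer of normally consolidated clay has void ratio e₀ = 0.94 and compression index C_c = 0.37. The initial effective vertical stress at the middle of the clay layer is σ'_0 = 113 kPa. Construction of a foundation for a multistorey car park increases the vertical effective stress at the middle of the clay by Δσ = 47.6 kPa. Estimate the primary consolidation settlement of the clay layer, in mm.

Final effective stress: σ'_f = σ'_0 + Δσ = 113 + 47.6 = 160.6 kPa.
Normally consolidated clay, so the full stress increment lies on the virgin compression line:
S_c = C_c·H/(1+e₀)·log₁₀(σ'_f/σ'_0) = 0.37×5.6/(1+0.94)×log₁₀(160.6/113)
    = 1.068 × 0.15267 = 0.1631 m

S_c ≈ 163 mm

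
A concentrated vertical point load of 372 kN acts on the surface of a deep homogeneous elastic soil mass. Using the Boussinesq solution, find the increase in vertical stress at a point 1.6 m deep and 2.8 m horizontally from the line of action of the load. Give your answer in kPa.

Δσ_z ≈ 2.09 kPa

Boussinesq vertical stress below a point load on an elastic half-space:
Δσ_z = 3P/(2πz²) · [1 + (r/z)²]^(−5/2)
r/z = 2.8/1.6 = 1.75; [1+(r/z)²]^(−5/2) = 0.030062.
Δσ_z = 3×372/(2π×1.6²) × 0.030062 = 69.382 × 0.030062 = 2.086 kPa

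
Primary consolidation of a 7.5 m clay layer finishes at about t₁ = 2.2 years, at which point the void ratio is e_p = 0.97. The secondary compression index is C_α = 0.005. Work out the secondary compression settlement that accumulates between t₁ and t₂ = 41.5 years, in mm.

S_s ≈ 24.3 mm

Secondary compression: S_s = C_α·H/(1+e_p)·log₁₀(t₂/t₁)
S_s = 0.005×7.5/(1+0.97)×log₁₀(41.5/2.2)
    = 0.01904 × 1.276 = 0.02428 m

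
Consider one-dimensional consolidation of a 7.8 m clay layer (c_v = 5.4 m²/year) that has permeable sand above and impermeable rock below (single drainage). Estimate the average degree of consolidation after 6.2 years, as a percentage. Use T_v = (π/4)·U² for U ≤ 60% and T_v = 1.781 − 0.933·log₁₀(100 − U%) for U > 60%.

Drainage path length: H_d = H = 7.8 m (single drainage).
T_v = c_v·t/H_d² = 5.4×6.2/7.8² = 0.5503.
T_v = 0.5503 corresponds to the U > 60% branch:
U = 1 − 10^((1.781 − T_v)/0.933)/100 = 0.7915

U ≈ 79.2 %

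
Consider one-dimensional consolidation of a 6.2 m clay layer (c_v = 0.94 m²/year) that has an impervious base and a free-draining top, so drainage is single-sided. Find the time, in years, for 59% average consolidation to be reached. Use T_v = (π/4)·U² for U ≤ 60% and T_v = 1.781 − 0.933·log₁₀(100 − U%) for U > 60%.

Drainage path length: H_d = H = 6.2 m (single drainage).
U ≤ 60%: T_v = (π/4)·U² = (π/4)×0.59² = 0.2734.
t = T_v·H_d²/c_v = 0.2734×6.2²/0.94 = 11.18 years.

t ≈ 11.2 years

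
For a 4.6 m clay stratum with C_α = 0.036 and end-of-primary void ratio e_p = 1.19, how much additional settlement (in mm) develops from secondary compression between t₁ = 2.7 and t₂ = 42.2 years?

Secondary compression: S_s = C_α·H/(1+e_p)·log₁₀(t₂/t₁)
S_s = 0.036×4.6/(1+1.19)×log₁₀(42.2/2.7)
    = 0.07562 × 1.194 = 0.09028 m

S_s ≈ 90.3 mm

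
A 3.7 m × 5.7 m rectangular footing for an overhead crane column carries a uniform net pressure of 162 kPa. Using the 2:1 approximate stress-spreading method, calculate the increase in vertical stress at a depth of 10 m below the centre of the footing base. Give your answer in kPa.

Δσ_z ≈ 15.9 kPa

By the 2:1 method the load spreads at 1 horizontal : 2 vertical, so at depth z the loaded area has grown by z in each plan dimension:
Δσ = qBL/((B+z)(L+z)) = 162×3.7×5.7/((3.7+10)(5.7+10)) = 15.884 kPa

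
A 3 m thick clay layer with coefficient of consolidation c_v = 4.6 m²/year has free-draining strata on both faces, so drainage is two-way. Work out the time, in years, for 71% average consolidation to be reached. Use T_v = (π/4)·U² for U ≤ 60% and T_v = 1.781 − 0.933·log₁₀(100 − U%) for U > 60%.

t ≈ 0.204 years

Drainage path length: H_d = H/2 = 1.5 m (double drainage).
U > 60%: T_v = 1.781 − 0.933·log₁₀(100 − 71) = 0.41658.
t = T_v·H_d²/c_v = 0.41658×1.5²/4.6 = 0.2038 years.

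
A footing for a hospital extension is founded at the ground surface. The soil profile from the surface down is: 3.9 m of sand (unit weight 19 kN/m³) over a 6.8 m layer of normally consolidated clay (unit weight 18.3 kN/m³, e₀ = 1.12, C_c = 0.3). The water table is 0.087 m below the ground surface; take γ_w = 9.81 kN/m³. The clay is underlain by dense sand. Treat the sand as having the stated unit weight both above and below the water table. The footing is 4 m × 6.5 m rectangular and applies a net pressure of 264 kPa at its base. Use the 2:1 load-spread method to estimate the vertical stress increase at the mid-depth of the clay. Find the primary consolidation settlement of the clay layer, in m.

S_c ≈ 0.215 m

Mid-depth of clay below the ground surface: z = 3.9 + 6.8/2 = 7.3 m.
Total vertical stress at mid-clay: σ_v = 19×3.9 + 18.3×3.4 = 136.32 kPa.
Pore pressure: u = 9.81×(7.3 − 0.087) = 70.76 kPa.
Initial effective stress: σ'_0 = σ_v − u = 136.32 − 70.76 = 65.56 kPa.
Stress increase at mid-clay by the 2:1 spreading method:
Δσ = qBL/((B+z)(L+z)) = 264×4×6.5/((4+7.3)(6.5+7.3)) = 44.017 kPa
Final effective stress: σ'_f = σ'_0 + Δσ = 65.56 + 44.017 = 109.58 kPa.
Normally consolidated clay, so the full stress increment lies on the virgin compression line:
S_c = C_c·H/(1+e₀)·log₁₀(σ'_f/σ'_0) = 0.3×6.8/(1+1.12)×log₁₀(109.58/65.56)
    = 0.96226 × 0.22309 = 0.2147 m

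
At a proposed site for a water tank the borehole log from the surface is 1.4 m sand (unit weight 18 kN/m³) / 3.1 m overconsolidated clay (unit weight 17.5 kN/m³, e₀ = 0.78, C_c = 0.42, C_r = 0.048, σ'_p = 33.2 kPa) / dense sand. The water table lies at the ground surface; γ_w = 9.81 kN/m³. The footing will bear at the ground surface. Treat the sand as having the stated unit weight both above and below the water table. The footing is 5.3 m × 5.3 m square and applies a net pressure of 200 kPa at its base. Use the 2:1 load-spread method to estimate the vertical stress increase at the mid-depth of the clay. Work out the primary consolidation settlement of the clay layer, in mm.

Mid-depth of clay below the ground surface: z = 1.4 + 3.1/2 = 2.95 m.
Total vertical stress at mid-clay: σ_v = 18×1.4 + 17.5×1.55 = 52.325 kPa.
Pore pressure: u = 9.81×(2.95 − 0) = 28.94 kPa.
Initial effective stress: σ'_0 = σ_v − u = 52.325 − 28.94 = 23.385 kPa.
Stress increase at mid-clay by the 2:1 spreading method:
Δσ = qBL/((B+z)(L+z)) = 200×5.3×5.3/((5.3+2.95)(5.3+2.95)) = 82.542 kPa
Final effective stress: σ'_f = 23.385 + 82.542 = 105.93 kPa.
σ'_f = 105.93 > σ'_p = 33.2 kPa, so the stress path crosses the preconsolidation pressure — recompression up to σ'_p, then virgin compression beyond:
S_c = H/(1+e₀)·[C_r·log₁₀(σ'_p/σ'_0) + C_c·log₁₀(σ'_f/σ'_p)]
    = 3.1/1.78 × [0.048×log₁₀(33.2/23.385) + 0.42×log₁₀(105.93/33.2)]
    = 1.7416 × [0.0073056 + 0.21163] = 0.3813 m

S_c ≈ 381 mm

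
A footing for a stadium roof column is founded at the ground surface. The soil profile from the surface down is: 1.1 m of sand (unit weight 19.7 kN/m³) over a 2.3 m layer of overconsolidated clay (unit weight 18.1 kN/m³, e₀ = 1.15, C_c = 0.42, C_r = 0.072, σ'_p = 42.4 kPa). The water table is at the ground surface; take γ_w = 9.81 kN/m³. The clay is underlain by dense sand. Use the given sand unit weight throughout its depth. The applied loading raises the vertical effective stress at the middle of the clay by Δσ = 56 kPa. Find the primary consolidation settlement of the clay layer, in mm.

Mid-depth of clay below the ground surface: z = 1.1 + 2.3/2 = 2.25 m.
Total vertical stress at mid-clay: σ_v = 19.7×1.1 + 18.1×1.15 = 42.485 kPa.
Pore pressure: u = 9.81×(2.25 − 0) = 22.073 kPa.
Initial effective stress: σ'_0 = σ_v − u = 42.485 − 22.073 = 20.412 kPa.
Final effective stress: σ'_f = 20.412 + 56 = 76.412 kPa.
σ'_f = 76.412 > σ'_p = 42.4 kPa, so the stress path crosses the preconsolidation pressure — recompression up to σ'_p, then virgin compression beyond:
S_c = H/(1+e₀)·[C_r·log₁₀(σ'_p/σ'_0) + C_c·log₁₀(σ'_f/σ'_p)]
    = 2.3/2.15 × [0.072×log₁₀(42.4/20.412) + 0.42×log₁₀(76.412/42.4)]
    = 1.0698 × [0.022859 + 0.10743] = 0.1394 m

S_c ≈ 139 mm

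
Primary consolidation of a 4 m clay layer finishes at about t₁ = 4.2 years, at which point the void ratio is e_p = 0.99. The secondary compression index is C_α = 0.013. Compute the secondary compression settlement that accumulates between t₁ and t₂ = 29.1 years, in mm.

Secondary compression: S_s = C_α·H/(1+e_p)·log₁₀(t₂/t₁)
S_s = 0.013×4/(1+0.99)×log₁₀(29.1/4.2)
    = 0.02613 × 0.8406 = 0.02197 m

S_s ≈ 22 mm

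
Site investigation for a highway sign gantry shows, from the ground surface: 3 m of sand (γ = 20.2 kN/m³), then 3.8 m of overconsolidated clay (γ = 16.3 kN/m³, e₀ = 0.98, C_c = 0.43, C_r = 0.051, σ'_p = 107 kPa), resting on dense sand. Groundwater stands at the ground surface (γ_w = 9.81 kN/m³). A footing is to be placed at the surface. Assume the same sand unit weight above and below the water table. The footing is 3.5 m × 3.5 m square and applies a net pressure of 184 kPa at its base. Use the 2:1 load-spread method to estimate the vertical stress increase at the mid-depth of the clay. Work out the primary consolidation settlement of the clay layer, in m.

Mid-depth of clay below the ground surface: z = 3 + 3.8/2 = 4.9 m.
Total vertical stress at mid-clay: σ_v = 20.2×3 + 16.3×1.9 = 91.57 kPa.
Pore pressure: u = 9.81×(4.9 − 0) = 48.069 kPa.
Initial effective stress: σ'_0 = σ_v − u = 91.57 − 48.069 = 43.501 kPa.
Stress increase at mid-clay by the 2:1 spreading method:
Δσ = qBL/((B+z)(L+z)) = 184×3.5×3.5/((3.5+4.9)(3.5+4.9)) = 31.944 kPa
Final effective stress: σ'_f = 43.501 + 31.944 = 75.445 kPa.
σ'_f = 75.445 ≤ σ'_p = 107 kPa, so the clay remains overconsolidated and only the recompression index applies:
S_c = C_r·H/(1+e₀)·log₁₀(σ'_f/σ'_0) = 0.051×3.8/1.98×log₁₀(75.445/43.501)
    = 0.097879 × 0.23913 = 0.02341 m

S_c ≈ 0.0234 m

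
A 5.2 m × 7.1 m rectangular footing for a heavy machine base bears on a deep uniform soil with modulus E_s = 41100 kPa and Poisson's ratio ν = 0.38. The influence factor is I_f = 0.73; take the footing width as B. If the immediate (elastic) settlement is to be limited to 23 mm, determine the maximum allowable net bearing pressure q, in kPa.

q ≈ 291 kPa

S_e = q·B·(1−ν²)/E_s · I_f  ⇒  q = S_e·E_s / (B·(1−ν²)·I_f).
q = 0.023 × 41100 / (5.2 × 0.8556 × 0.73) = 291.1 kPa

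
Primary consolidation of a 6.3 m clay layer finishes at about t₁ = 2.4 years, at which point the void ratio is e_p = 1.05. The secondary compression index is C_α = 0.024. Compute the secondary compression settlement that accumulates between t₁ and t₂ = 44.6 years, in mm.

S_s ≈ 93.6 mm

Secondary compression: S_s = C_α·H/(1+e_p)·log₁₀(t₂/t₁)
S_s = 0.024×6.3/(1+1.05)×log₁₀(44.6/2.4)
    = 0.07376 × 1.269 = 0.09361 m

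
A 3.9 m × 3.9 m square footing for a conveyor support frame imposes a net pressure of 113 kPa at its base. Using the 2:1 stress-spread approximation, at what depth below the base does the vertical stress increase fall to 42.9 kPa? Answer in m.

2:1 spreading — at depth z the loaded area has grown by z in each plan dimension:
qB²/(B+z)² = Δσ_z ⇒ z = B(√(q/Δσ_z) − 1) = 3.9×(√(113/42.9) − 1) = 2.43 m

z ≈ 2.43 m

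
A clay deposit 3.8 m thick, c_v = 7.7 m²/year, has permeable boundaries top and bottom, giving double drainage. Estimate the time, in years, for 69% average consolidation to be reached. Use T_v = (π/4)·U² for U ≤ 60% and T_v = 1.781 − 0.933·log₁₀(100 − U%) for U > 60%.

Drainage path length: H_d = H/2 = 1.9 m (double drainage).
U > 60%: T_v = 1.781 − 0.933·log₁₀(100 − 69) = 0.38956.
t = T_v·H_d²/c_v = 0.38956×1.9²/7.7 = 0.1826 years.

t ≈ 0.183 years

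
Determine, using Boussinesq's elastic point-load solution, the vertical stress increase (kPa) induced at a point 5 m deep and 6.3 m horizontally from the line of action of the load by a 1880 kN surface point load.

Boussinesq vertical stress below a point load on an elastic half-space:
Δσ_z = 3P/(2πz²) · [1 + (r/z)²]^(−5/2)
r/z = 6.3/5 = 1.26; [1+(r/z)²]^(−5/2) = 0.092845.
Δσ_z = 3×1880/(2π×5²) × 0.092845 = 35.905 × 0.092845 = 3.334 kPa

Δσ_z ≈ 3.33 kPa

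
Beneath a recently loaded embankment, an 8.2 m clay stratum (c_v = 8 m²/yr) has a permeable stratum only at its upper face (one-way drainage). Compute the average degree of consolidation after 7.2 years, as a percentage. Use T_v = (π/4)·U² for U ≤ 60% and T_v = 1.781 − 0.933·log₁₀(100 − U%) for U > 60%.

Drainage path length: H_d = H = 8.2 m (single drainage).
T_v = c_v·t/H_d² = 8×7.2/8.2² = 0.85663.
T_v = 0.85663 corresponds to the U > 60% branch:
U = 1 − 10^((1.781 − T_v)/0.933)/100 = 0.9021

U ≈ 90.2 %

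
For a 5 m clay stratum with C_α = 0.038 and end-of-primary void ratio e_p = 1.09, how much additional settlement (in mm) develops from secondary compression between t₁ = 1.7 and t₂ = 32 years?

S_s ≈ 116 mm

Secondary compression: S_s = C_α·H/(1+e_p)·log₁₀(t₂/t₁)
S_s = 0.038×5/(1+1.09)×log₁₀(32/1.7)
    = 0.09091 × 1.275 = 0.1159 m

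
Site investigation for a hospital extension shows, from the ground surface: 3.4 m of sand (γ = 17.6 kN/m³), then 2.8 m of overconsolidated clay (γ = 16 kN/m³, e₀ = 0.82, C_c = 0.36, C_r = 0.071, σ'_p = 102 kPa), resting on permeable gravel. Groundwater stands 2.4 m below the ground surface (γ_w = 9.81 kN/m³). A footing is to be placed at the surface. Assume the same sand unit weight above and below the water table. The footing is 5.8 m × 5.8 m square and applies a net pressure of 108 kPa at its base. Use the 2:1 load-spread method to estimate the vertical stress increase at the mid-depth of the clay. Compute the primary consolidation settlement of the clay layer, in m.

Mid-depth of clay below the ground surface: z = 3.4 + 2.8/2 = 4.8 m.
Total vertical stress at mid-clay: σ_v = 17.6×3.4 + 16×1.4 = 82.24 kPa.
Pore pressure: u = 9.81×(4.8 − 2.4) = 23.544 kPa.
Initial effective stress: σ'_0 = σ_v − u = 82.24 − 23.544 = 58.696 kPa.
Stress increase at mid-clay by the 2:1 spreading method:
Δσ = qBL/((B+z)(L+z)) = 108×5.8×5.8/((5.8+4.8)(5.8+4.8)) = 32.335 kPa
Final effective stress: σ'_f = 58.696 + 32.335 = 91.031 kPa.
σ'_f = 91.031 ≤ σ'_p = 102 kPa, so the clay remains overconsolidated and only the recompression index applies:
S_c = C_r·H/(1+e₀)·log₁₀(σ'_f/σ'_0) = 0.071×2.8/1.82×log₁₀(91.031/58.696)
    = 0.10923 × 0.19058 = 0.02082 m

S_c ≈ 0.0208 m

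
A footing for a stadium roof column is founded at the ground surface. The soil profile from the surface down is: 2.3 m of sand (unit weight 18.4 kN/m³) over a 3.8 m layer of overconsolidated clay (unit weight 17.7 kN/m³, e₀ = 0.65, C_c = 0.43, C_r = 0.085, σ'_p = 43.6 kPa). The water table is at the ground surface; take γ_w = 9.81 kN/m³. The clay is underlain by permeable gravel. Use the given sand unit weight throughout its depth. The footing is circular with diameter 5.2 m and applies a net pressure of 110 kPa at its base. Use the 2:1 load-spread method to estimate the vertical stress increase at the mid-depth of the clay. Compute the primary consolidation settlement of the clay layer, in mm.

Mid-depth of clay below the ground surface: z = 2.3 + 3.8/2 = 4.2 m.
Total vertical stress at mid-clay: σ_v = 18.4×2.3 + 17.7×1.9 = 75.95 kPa.
Pore pressure: u = 9.81×(4.2 − 0) = 41.202 kPa.
Initial effective stress: σ'_0 = σ_v − u = 75.95 − 41.202 = 34.748 kPa.
Stress increase at mid-clay by the 2:1 spreading method:
Δσ ≈ qD²/(D+z)² = 110×5.2²/(5.2+4.2)² = 33.662 kPa
Final effective stress: σ'_f = 34.748 + 33.662 = 68.41 kPa.
σ'_f = 68.41 > σ'_p = 43.6 kPa, so the stress path crosses the preconsolidation pressure — recompression up to σ'_p, then virgin compression beyond:
S_c = H/(1+e₀)·[C_r·log₁₀(σ'_p/σ'_0) + C_c·log₁₀(σ'_f/σ'_p)]
    = 3.8/1.65 × [0.085×log₁₀(43.6/34.748) + 0.43×log₁₀(68.41/43.6)]
    = 2.303 × [0.0083773 + 0.084122] = 0.213 m

S_c ≈ 213 mm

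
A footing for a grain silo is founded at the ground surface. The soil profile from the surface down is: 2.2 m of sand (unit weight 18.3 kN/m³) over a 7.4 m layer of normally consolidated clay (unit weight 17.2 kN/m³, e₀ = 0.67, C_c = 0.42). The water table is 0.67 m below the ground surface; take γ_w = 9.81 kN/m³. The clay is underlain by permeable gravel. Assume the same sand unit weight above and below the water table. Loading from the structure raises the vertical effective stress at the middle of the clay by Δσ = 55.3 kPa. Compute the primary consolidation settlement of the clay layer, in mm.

S_c ≈ 581 mm

Mid-depth of clay below the ground surface: z = 2.2 + 7.4/2 = 5.9 m.
Total vertical stress at mid-clay: σ_v = 18.3×2.2 + 17.2×3.7 = 103.9 kPa.
Pore pressure: u = 9.81×(5.9 − 0.67) = 51.306 kPa.
Initial effective stress: σ'_0 = σ_v − u = 103.9 − 51.306 = 52.594 kPa.
Final effective stress: σ'_f = σ'_0 + Δσ = 52.594 + 55.3 = 107.89 kPa.
Normally consolidated clay, so the full stress increment lies on the virgin compression line:
S_c = C_c·H/(1+e₀)·log₁₀(σ'_f/σ'_0) = 0.42×7.4/(1+0.67)×log₁₀(107.89/52.594)
    = 1.8611 × 0.31204 = 0.5807 m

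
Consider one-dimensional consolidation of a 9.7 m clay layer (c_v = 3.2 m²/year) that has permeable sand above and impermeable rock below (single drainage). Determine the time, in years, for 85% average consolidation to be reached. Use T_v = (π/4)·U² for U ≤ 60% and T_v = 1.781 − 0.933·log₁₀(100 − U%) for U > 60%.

Drainage path length: H_d = H = 9.7 m (single drainage).
U > 60%: T_v = 1.781 − 0.933·log₁₀(100 − 85) = 0.68371.
t = T_v·H_d²/c_v = 0.68371×9.7²/3.2 = 20.1 years.

t ≈ 20.1 years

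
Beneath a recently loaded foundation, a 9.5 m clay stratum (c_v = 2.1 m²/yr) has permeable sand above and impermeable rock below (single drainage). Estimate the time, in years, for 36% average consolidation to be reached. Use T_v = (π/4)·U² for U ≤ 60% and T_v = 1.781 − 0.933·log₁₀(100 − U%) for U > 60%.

Drainage path length: H_d = H = 9.5 m (single drainage).
U ≤ 60%: T_v = (π/4)·U² = (π/4)×0.36² = 0.10179.
t = T_v·H_d²/c_v = 0.10179×9.5²/2.1 = 4.375 years.

t ≈ 4.37 years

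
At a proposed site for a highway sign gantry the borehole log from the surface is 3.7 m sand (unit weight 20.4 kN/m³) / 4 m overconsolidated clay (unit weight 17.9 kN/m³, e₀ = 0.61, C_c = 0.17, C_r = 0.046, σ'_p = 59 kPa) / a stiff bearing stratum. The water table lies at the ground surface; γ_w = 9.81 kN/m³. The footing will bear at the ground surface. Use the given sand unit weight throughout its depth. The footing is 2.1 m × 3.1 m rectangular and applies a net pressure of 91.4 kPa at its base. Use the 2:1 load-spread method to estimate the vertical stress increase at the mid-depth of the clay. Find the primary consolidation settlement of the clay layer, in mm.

S_c ≈ 18.2 mm

Mid-depth of clay below the ground surface: z = 3.7 + 4/2 = 5.7 m.
Total vertical stress at mid-clay: σ_v = 20.4×3.7 + 17.9×2 = 111.28 kPa.
Pore pressure: u = 9.81×(5.7 − 0) = 55.917 kPa.
Initial effective stress: σ'_0 = σ_v − u = 111.28 − 55.917 = 55.363 kPa.
Stress increase at mid-clay by the 2:1 spreading method:
Δσ = qBL/((B+z)(L+z)) = 91.4×2.1×3.1/((2.1+5.7)(3.1+5.7)) = 8.6686 kPa
Final effective stress: σ'_f = 55.363 + 8.6686 = 64.032 kPa.
σ'_f = 64.032 > σ'_p = 59 kPa, so the stress path crosses the preconsolidation pressure — recompression up to σ'_p, then virgin compression beyond:
S_c = H/(1+e₀)·[C_r·log₁₀(σ'_p/σ'_0) + C_c·log₁₀(σ'_f/σ'_p)]
    = 4/1.61 × [0.046×log₁₀(59/55.363) + 0.17×log₁₀(64.032/59)]
    = 2.4845 × [0.0012711 + 0.0060427] = 0.01817 m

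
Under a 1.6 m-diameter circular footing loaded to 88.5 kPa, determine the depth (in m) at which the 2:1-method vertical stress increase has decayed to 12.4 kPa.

2:1 spreading — at depth z the loaded area has grown by z in each plan dimension:
qD²/(D+z)² = Δσ_z ⇒ z = D(√(q/Δσ_z) − 1) = 1.6×(√(88.5/12.4) − 1) = 2.674 m

z ≈ 2.67 m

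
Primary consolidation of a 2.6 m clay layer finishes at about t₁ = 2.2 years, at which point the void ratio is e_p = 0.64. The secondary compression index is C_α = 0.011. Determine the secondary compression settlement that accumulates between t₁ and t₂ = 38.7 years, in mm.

S_s ≈ 21.7 mm

Secondary compression: S_s = C_α·H/(1+e_p)·log₁₀(t₂/t₁)
S_s = 0.011×2.6/(1+0.64)×log₁₀(38.7/2.2)
    = 0.01744 × 1.245 = 0.02172 m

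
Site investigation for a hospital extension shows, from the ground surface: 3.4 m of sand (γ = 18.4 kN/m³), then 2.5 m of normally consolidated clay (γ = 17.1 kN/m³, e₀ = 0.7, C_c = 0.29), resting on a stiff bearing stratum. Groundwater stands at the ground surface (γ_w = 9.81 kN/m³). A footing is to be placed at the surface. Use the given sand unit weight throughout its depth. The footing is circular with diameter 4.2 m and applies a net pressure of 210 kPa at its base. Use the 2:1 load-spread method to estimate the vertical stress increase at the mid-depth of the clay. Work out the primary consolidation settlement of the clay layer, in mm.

Mid-depth of clay below the ground surface: z = 3.4 + 2.5/2 = 4.65 m.
Total vertical stress at mid-clay: σ_v = 18.4×3.4 + 17.1×1.25 = 83.935 kPa.
Pore pressure: u = 9.81×(4.65 − 0) = 45.617 kPa.
Initial effective stress: σ'_0 = σ_v − u = 83.935 − 45.617 = 38.318 kPa.
Stress increase at mid-clay by the 2:1 spreading method:
Δσ ≈ qD²/(D+z)² = 210×4.2²/(4.2+4.65)² = 47.297 kPa
Final effective stress: σ'_f = σ'_0 + Δσ = 38.318 + 47.297 = 85.615 kPa.
Normally consolidated clay, so the full stress increment lies on the virgin compression line:
S_c = C_c·H/(1+e₀)·log₁₀(σ'_f/σ'_0) = 0.29×2.5/(1+0.7)×log₁₀(85.615/38.318)
    = 0.42647 × 0.34915 = 0.1489 m

S_c ≈ 149 mm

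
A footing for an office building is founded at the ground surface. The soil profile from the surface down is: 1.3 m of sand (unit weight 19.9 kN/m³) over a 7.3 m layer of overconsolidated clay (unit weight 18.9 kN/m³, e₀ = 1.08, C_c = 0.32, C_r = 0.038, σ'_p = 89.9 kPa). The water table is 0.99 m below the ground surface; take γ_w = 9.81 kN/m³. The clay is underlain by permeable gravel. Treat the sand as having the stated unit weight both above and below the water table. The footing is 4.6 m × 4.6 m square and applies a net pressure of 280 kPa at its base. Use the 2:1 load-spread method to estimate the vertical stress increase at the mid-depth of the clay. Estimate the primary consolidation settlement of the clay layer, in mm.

Mid-depth of clay below the ground surface: z = 1.3 + 7.3/2 = 4.95 m.
Total vertical stress at mid-clay: σ_v = 19.9×1.3 + 18.9×3.65 = 94.855 kPa.
Pore pressure: u = 9.81×(4.95 − 0.99) = 38.848 kPa.
Initial effective stress: σ'_0 = σ_v − u = 94.855 − 38.848 = 56.007 kPa.
Stress increase at mid-clay by the 2:1 spreading method:
Δσ = qBL/((B+z)(L+z)) = 280×4.6×4.6/((4.6+4.95)(4.6+4.95)) = 64.963 kPa
Final effective stress: σ'_f = 56.007 + 64.963 = 120.97 kPa.
σ'_f = 120.97 > σ'_p = 89.9 kPa, so the stress path crosses the preconsolidation pressure — recompression up to σ'_p, then virgin compression beyond:
S_c = H/(1+e₀)·[C_r·log₁₀(σ'_p/σ'_0) + C_c·log₁₀(σ'_f/σ'_p)]
    = 7.3/2.08 × [0.038×log₁₀(89.9/56.007) + 0.32×log₁₀(120.97/89.9)]
    = 3.5096 × [0.0078097 + 0.041254] = 0.1722 m

S_c ≈ 172 mm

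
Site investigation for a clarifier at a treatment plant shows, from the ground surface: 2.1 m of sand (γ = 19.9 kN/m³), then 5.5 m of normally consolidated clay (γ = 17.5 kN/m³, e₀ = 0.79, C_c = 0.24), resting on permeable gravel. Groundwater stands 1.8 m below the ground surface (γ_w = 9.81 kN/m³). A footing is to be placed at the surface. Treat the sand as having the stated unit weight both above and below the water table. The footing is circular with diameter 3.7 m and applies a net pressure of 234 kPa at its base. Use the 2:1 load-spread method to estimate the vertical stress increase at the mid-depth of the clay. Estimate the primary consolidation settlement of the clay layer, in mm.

S_c ≈ 176 mm

Mid-depth of clay below the ground surface: z = 2.1 + 5.5/2 = 4.85 m.
Total vertical stress at mid-clay: σ_v = 19.9×2.1 + 17.5×2.75 = 89.915 kPa.
Pore pressure: u = 9.81×(4.85 − 1.8) = 29.921 kPa.
Initial effective stress: σ'_0 = σ_v − u = 89.915 − 29.921 = 59.994 kPa.
Stress increase at mid-clay by the 2:1 spreading method:
Δσ ≈ qD²/(D+z)² = 234×3.7²/(3.7+4.85)² = 43.821 kPa
Final effective stress: σ'_f = σ'_0 + Δσ = 59.994 + 43.821 = 103.81 kPa.
Normally consolidated clay, so the full stress increment lies on the virgin compression line:
S_c = C_c·H/(1+e₀)·log₁₀(σ'_f/σ'_0) = 0.24×5.5/(1+0.79)×log₁₀(103.81/59.994)
    = 0.73743 × 0.23813 = 0.1756 m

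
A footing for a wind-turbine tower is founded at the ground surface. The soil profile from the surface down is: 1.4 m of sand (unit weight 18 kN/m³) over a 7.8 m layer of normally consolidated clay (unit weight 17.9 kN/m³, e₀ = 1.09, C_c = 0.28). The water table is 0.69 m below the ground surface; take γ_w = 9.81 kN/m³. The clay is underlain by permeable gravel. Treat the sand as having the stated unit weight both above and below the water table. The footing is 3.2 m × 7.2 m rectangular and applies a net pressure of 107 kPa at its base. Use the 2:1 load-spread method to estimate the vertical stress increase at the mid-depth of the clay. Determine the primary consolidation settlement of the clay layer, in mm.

S_c ≈ 174 mm

Mid-depth of clay below the ground surface: z = 1.4 + 7.8/2 = 5.3 m.
Total vertical stress at mid-clay: σ_v = 18×1.4 + 17.9×3.9 = 95.01 kPa.
Pore pressure: u = 9.81×(5.3 − 0.69) = 45.224 kPa.
Initial effective stress: σ'_0 = σ_v − u = 95.01 − 45.224 = 49.786 kPa.
Stress increase at mid-clay by the 2:1 spreading method:
Δσ = qBL/((B+z)(L+z)) = 107×3.2×7.2/((3.2+5.3)(7.2+5.3)) = 23.203 kPa
Final effective stress: σ'_f = σ'_0 + Δσ = 49.786 + 23.203 = 72.989 kPa.
Normally consolidated clay, so the full stress increment lies on the virgin compression line:
S_c = C_c·H/(1+e₀)·log₁₀(σ'_f/σ'_0) = 0.28×7.8/(1+1.09)×log₁₀(72.989/49.786)
    = 1.045 × 0.16615 = 0.1736 m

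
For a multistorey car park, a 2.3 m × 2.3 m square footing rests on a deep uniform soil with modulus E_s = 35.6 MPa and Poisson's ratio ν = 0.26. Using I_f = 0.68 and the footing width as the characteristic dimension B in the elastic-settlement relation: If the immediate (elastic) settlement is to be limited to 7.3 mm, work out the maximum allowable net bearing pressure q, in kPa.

E_s = 35.6 MPa = 35600 kPa.
S_e = q·B·(1−ν²)/E_s · I_f  ⇒  q = S_e·E_s / (B·(1−ν²)·I_f).
q = 0.0073 × 35600 / (2.3 × 0.9324 × 0.68) = 178.2 kPa

q ≈ 178 kPa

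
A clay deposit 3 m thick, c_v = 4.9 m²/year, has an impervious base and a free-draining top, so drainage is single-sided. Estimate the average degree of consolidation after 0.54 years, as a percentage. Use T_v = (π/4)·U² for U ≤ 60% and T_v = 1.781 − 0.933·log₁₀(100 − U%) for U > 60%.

Drainage path length: H_d = H = 3 m (single drainage).
T_v = c_v·t/H_d² = 4.9×0.54/3² = 0.294.
T_v = 0.294 corresponds to the U > 60% branch:
U = 1 − 10^((1.781 − T_v)/0.933)/100 = 0.6076

U ≈ 60.8 %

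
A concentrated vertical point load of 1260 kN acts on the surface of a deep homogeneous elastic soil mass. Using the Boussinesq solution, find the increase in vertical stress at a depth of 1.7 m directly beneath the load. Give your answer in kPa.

Δσ_z ≈ 208 kPa

Boussinesq vertical stress below a point load on an elastic half-space:
Δσ_z = 3P/(2πz²) · [1 + (r/z)²]^(−5/2)
r/z = 0/1.7 = 0; [1+(r/z)²]^(−5/2) = 1.
Δσ_z = 3×1260/(2π×1.7²) × 1 = 208.17 × 1 = 208.2 kPa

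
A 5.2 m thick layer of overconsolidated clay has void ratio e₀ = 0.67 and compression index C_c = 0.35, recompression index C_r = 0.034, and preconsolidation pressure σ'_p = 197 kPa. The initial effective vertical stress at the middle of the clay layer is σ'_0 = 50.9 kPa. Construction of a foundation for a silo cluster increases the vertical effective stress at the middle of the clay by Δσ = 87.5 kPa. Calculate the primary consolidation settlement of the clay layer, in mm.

Final effective stress: σ'_f = 50.9 + 87.5 = 138.4 kPa.
σ'_f = 138.4 ≤ σ'_p = 197 kPa, so the clay remains overconsolidated and only the recompression index applies:
S_c = C_r·H/(1+e₀)·log₁₀(σ'_f/σ'_0) = 0.034×5.2/1.67×log₁₀(138.4/50.9)
    = 0.10587 × 0.43442 = 0.04599 m

S_c ≈ 46 mm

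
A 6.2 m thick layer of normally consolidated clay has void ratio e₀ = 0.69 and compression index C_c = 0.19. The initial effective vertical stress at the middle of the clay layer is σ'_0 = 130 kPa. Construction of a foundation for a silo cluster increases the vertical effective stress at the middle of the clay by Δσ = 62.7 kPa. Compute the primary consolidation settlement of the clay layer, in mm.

S_c ≈ 119 mm

Final effective stress: σ'_f = σ'_0 + Δσ = 130 + 62.7 = 192.7 kPa.
Normally consolidated clay, so the full stress increment lies on the virgin compression line:
S_c = C_c·H/(1+e₀)·log₁₀(σ'_f/σ'_0) = 0.19×6.2/(1+0.69)×log₁₀(192.7/130)
    = 0.69704 × 0.17094 = 0.1192 m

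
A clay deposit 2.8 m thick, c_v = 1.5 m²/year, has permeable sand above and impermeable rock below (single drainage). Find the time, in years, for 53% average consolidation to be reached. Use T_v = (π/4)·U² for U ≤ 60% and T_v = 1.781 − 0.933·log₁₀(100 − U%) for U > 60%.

t ≈ 1.15 years

Drainage path length: H_d = H = 2.8 m (single drainage).
U ≤ 60%: T_v = (π/4)·U² = (π/4)×0.53² = 0.22062.
t = T_v·H_d²/c_v = 0.22062×2.8²/1.5 = 1.153 years.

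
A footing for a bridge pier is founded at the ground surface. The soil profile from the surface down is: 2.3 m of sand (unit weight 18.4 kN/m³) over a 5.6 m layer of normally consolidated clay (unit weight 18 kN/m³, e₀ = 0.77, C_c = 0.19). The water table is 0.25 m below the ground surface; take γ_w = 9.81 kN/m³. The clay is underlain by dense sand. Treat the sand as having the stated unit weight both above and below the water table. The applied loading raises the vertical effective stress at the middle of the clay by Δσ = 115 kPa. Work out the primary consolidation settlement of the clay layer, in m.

S_c ≈ 0.331 m

Mid-depth of clay below the ground surface: z = 2.3 + 5.6/2 = 5.1 m.
Total vertical stress at mid-clay: σ_v = 18.4×2.3 + 18×2.8 = 92.72 kPa.
Pore pressure: u = 9.81×(5.1 − 0.25) = 47.578 kPa.
Initial effective stress: σ'_0 = σ_v − u = 92.72 − 47.578 = 45.142 kPa.
Final effective stress: σ'_f = σ'_0 + Δσ = 45.142 + 115 = 160.14 kPa.
Normally consolidated clay, so the full stress increment lies on the virgin compression line:
S_c = C_c·H/(1+e₀)·log₁₀(σ'_f/σ'_0) = 0.19×5.6/(1+0.77)×log₁₀(160.14/45.142)
    = 0.60113 × 0.54992 = 0.3306 m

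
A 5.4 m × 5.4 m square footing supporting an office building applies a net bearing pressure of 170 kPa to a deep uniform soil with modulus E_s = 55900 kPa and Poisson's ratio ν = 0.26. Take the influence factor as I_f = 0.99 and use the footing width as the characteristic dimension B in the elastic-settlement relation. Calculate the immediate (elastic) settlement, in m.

Immediate (elastic) settlement: S_e = q·B·(1−ν²)/E_s · I_f.
S_e = 170 × 5.4 × (1 − 0.26²) / 55900 × 0.99
    = 170 × 5.4 × 0.9324 / 55900 × 0.99
    = 0.01516 m

S_e ≈ 0.0152 m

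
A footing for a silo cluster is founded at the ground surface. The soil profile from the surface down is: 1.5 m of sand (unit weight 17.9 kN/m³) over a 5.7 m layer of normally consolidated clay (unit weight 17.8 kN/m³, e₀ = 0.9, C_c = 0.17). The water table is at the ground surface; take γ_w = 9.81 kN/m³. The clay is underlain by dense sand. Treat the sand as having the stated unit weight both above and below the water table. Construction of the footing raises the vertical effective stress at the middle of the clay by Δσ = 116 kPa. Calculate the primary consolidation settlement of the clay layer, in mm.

S_c ≈ 324 mm

Mid-depth of clay below the ground surface: z = 1.5 + 5.7/2 = 4.35 m.
Total vertical stress at mid-clay: σ_v = 17.9×1.5 + 17.8×2.85 = 77.58 kPa.
Pore pressure: u = 9.81×(4.35 − 0) = 42.673 kPa.
Initial effective stress: σ'_0 = σ_v − u = 77.58 − 42.673 = 34.907 kPa.
Final effective stress: σ'_f = σ'_0 + Δσ = 34.907 + 116 = 150.91 kPa.
Normally consolidated clay, so the full stress increment lies on the virgin compression line:
S_c = C_c·H/(1+e₀)·log₁₀(σ'_f/σ'_0) = 0.17×5.7/(1+0.9)×log₁₀(150.91/34.907)
    = 0.51 × 0.63581 = 0.3243 m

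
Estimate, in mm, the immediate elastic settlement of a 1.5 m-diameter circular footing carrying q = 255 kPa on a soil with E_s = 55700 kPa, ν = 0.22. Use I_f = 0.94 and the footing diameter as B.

Immediate (elastic) settlement: S_e = q·B·(1−ν²)/E_s · I_f.
S_e = 255 × 1.5 × (1 − 0.22²) / 55700 × 0.94
    = 255 × 1.5 × 0.9516 / 55700 × 0.94
    = 0.006143 m = 6.143 mm

S_e ≈ 6.14 mm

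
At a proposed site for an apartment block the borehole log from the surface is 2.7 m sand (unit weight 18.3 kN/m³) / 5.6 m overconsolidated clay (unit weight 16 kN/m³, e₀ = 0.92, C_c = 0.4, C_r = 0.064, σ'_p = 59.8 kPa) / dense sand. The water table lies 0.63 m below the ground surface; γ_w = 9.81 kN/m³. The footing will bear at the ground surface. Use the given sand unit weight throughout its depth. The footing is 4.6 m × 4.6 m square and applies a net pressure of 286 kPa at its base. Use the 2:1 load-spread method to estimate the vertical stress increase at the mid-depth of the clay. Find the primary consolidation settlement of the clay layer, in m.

Mid-depth of clay below the ground surface: z = 2.7 + 5.6/2 = 5.5 m.
Total vertical stress at mid-clay: σ_v = 18.3×2.7 + 16×2.8 = 94.21 kPa.
Pore pressure: u = 9.81×(5.5 − 0.63) = 47.775 kPa.
Initial effective stress: σ'_0 = σ_v − u = 94.21 − 47.775 = 46.435 kPa.
Stress increase at mid-clay by the 2:1 spreading method:
Δσ = qBL/((B+z)(L+z)) = 286×4.6×4.6/((4.6+5.5)(4.6+5.5)) = 59.325 kPa
Final effective stress: σ'_f = 46.435 + 59.325 = 105.76 kPa.
σ'_f = 105.76 > σ'_p = 59.8 kPa, so the stress path crosses the preconsolidation pressure — recompression up to σ'_p, then virgin compression beyond:
S_c = H/(1+e₀)·[C_r·log₁₀(σ'_p/σ'_0) + C_c·log₁₀(σ'_f/σ'_p)]
    = 5.6/1.92 × [0.064×log₁₀(59.8/46.435) + 0.4×log₁₀(105.76/59.8)]
    = 2.9167 × [0.0070308 + 0.099048] = 0.3094 m

S_c ≈ 0.309 m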